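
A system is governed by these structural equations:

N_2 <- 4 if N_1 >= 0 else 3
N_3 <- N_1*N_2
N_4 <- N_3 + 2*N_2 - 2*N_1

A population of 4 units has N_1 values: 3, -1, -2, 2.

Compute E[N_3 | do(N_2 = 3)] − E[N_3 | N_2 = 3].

6

Every unit gets N_2=3 under the intervention. N_3 values become 9, -3, -6, 6; E[N_3|do(N_2=3)] = 1.5.
Observing N_2=3 restricts to units where N_2's equation naturally yields 3: N_1 ∈ {-1, -2}. In that subpopulation N_3 = -3, -6, mean -4.5.
Difference = 1.5 − (-4.5) = 6.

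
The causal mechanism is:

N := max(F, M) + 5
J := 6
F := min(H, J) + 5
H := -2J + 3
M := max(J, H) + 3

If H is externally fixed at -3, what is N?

do(H=-3) replaces the equation H := -2J + 3 with the constant H = -3.
M = max(J, H) + 3  [with J=6, H=-3]  = 9
F = min(H, J) + 5  [with H=-3, J=6]  = 2
N = max(F, M) + 5  [with F=2, M=9]  = 14

14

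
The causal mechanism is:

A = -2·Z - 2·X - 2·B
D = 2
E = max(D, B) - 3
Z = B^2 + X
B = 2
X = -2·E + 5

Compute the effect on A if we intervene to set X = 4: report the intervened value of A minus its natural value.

Under do(X=4), the mechanism X = -2·E + 5 is discarded; X is fixed at 4.
Z = B^2 + X  [with B=2, X=4]  = 8
A = -2·Z - 2·X - 2·B  [with Z=8, X=4, B=2]  = -28
Without intervention: E = max(D, B) - 3  [with D=2, B=2]  = -1; X = -2·E + 5  [with E=-1]  = 7; Z = B^2 + X  [with B=2, X=7]  = 11; A = -2·Z - 2·X - 2·B  [with Z=11, X=7, B=2]  = -40.
Change = -28 − (-40) = 12.

12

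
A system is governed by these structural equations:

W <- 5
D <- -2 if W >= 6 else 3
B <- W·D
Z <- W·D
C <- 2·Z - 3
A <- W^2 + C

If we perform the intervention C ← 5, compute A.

30

The intervention breaks the incoming arrows to C: C <- 2·Z - 3 no longer applies, and C = 5.
A = W^2 + C  [with W=5, C=5]  = 30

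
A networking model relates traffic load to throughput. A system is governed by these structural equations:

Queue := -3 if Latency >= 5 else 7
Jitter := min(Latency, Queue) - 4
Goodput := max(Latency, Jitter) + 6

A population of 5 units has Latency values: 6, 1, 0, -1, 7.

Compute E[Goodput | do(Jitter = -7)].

do(Jitter=-7) breaks Jitter's dependence on Latency. With Jitter=-7 fixed, Goodput across the units is 12, 7, 6, 5, 13, mean 8.6.

8.6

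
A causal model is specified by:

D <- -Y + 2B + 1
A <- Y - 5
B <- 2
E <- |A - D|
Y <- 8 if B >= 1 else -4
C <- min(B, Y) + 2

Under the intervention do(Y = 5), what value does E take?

0

do(Y=5) replaces the equation Y <- 8 if B >= 1 else -4 with the constant Y = 5.
D = -Y + 2B + 1  [with Y=5, B=2]  = 0
A = Y - 5  [with Y=5]  = 0
E = |A - D|  [with A=0, D=0]  = 0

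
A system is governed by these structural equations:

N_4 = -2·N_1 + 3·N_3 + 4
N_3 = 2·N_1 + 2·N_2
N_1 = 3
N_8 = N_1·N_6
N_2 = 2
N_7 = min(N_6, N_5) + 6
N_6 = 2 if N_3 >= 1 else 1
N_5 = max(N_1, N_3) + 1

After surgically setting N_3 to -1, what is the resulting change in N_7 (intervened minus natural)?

-1

The intervention breaks the incoming arrows to N_3: N_3 = 2·N_1 + 2·N_2 no longer applies, and N_3 = -1.
N_5 = max(N_1, N_3) + 1  [with N_1=3, N_3=-1]  = 4
N_6 = 2 if N_3 >= 1 else 1  [with N_3=-1]  = 1
N_7 = min(N_6, N_5) + 6  [with N_6=1, N_5=4]  = 7
Without intervention: N_3 = 2·N_1 + 2·N_2  [with N_1=3, N_2=2]  = 10; N_5 = max(N_1, N_3) + 1  [with N_1=3, N_3=10]  = 11; N_6 = 2 if N_3 >= 1 else 1  [with N_3=10]  = 2; N_7 = min(N_6, N_5) + 6  [with N_6=2, N_5=11]  = 8.
Change = 7 − 8 = -1.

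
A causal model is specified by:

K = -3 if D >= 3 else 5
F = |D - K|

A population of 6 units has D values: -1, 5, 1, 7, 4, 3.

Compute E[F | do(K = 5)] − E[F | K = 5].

-2.5

The intervention sets K=5 in all 6 units regardless of D. Recomputing F per unit gives 6, 0, 4, 2, 1, 2; average 2.5.
Conditioning on K=5 selects the 2 unit(s) with D ∈ {-1, 1}. Their F values: 6, 4. Mean = 5.
Difference = 2.5 − 5 = -2.5.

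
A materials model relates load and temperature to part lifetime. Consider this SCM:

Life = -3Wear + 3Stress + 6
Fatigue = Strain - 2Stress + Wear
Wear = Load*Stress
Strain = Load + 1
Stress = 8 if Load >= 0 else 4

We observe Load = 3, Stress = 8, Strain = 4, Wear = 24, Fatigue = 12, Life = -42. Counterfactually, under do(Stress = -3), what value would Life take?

24

Under do(Stress=-3), the mechanism Stress = 8 if Load >= 0 else 4 is discarded; Stress is fixed at -3.
Wear = Load*Stress  [with Load=3, Stress=-3]  = -9
Life = -3Wear + 3Stress + 6  [with Wear=-9, Stress=-3]  = 24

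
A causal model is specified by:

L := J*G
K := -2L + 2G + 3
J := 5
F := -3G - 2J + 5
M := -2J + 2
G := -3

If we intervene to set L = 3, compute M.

do(L=3) replaces the equation L := J*G with the constant L = 3.
M is not downstream of the intervention, so its value is determined by the original equations.
M = -2J + 2  [with J=5]  = -8

-8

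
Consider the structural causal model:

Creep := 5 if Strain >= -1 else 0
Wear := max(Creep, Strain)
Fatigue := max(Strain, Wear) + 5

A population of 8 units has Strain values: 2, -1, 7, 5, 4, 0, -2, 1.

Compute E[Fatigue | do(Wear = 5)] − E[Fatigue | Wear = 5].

do(Wear=5) breaks Wear's dependence on Strain. With Wear=5 fixed, Fatigue across the units is 10, 10, 12, 10, 10, 10, 10, 10, mean 10.25.
E[Fatigue|Wear=5] averages over only the 6 units with Wear=5 (Strain = 2, -1, 5, 4, 0, 1): Fatigue = 10, 10, 10, 10, 10, 10, mean 10.
Difference = 10.25 − 10 = 0.25.

0.25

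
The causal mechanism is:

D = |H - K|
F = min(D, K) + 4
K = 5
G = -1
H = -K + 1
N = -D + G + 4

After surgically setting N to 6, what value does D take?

9

do(N=6) replaces the equation N = -D + G + 4 with the constant N = 6.
No directed path runs from N to D, so D keeps its natural value.
H = -K + 1  [with K=5]  = -4
D = |H - K|  [with H=-4, K=5]  = 9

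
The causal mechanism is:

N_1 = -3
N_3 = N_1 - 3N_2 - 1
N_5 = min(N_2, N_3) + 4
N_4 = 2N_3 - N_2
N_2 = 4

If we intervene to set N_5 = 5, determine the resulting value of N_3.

do(N_5=5) replaces the equation N_5 = min(N_2, N_3) + 4 with the constant N_5 = 5.
N_3 is not downstream of the intervention, so its value is determined by the original equations.
N_3 = N_1 - 3N_2 - 1  [with N_1=-3, N_2=4]  = -16

-16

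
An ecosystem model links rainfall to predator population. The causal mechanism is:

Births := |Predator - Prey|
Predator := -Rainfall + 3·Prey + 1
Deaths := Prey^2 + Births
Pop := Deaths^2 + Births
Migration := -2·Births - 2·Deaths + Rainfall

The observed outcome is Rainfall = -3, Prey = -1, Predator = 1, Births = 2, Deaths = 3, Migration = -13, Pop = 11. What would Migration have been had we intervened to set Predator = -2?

-9

The intervention breaks the incoming arrows to Predator: Predator := -Rainfall + 3·Prey + 1 no longer applies, and Predator = -2.
Births = |Predator - Prey|  [with Predator=-2, Prey=-1]  = 1
Deaths = Prey^2 + Births  [with Prey=-1, Births=1]  = 2
Migration = -2·Births - 2·Deaths + Rainfall  [with Births=1, Deaths=2, Rainfall=-3]  = -9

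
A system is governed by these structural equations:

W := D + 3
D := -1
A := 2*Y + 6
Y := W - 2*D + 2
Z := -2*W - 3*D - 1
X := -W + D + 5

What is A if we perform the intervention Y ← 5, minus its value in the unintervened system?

The intervention breaks the incoming arrows to Y: Y := W - 2*D + 2 no longer applies, and Y = 5.
A = 2*Y + 6  [with Y=5]  = 16
Without intervention: W = D + 3  [with D=-1]  = 2; Y = W - 2*D + 2  [with W=2, D=-1]  = 6; A = 2*Y + 6  [with Y=6]  = 18.
Change = 16 − 18 = -2.

-2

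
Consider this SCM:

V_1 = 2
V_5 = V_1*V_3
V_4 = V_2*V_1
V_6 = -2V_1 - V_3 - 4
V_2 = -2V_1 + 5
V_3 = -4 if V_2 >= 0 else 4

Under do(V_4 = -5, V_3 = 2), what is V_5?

4

The joint intervention fixes V_4 = -5, V_3 = 2, removing each variable's own equation.
V_5 = V_1*V_3  [with V_1=2, V_3=2]  = 4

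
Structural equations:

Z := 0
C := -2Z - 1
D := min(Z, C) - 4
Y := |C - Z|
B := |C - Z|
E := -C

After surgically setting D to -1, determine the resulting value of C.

-1

Under do(D=-1), the mechanism D := min(Z, C) - 4 is discarded; D is fixed at -1.
Since C is not a descendant of the intervened variable, it is unaffected.
C = -2Z - 1  [with Z=0]  = -1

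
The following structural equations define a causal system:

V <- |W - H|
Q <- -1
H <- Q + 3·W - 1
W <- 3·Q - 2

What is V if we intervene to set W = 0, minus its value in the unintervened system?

-10

Under do(W=0), the mechanism W <- 3·Q - 2 is discarded; W is fixed at 0.
H = Q + 3·W - 1  [with Q=-1, W=0]  = -2
V = |W - H|  [with W=0, H=-2]  = 2
Without intervention: W = 3·Q - 2  [with Q=-1]  = -5; H = Q + 3·W - 1  [with Q=-1, W=-5]  = -17; V = |W - H|  [with W=-5, H=-17]  = 12.
Change = 2 − 12 = -10.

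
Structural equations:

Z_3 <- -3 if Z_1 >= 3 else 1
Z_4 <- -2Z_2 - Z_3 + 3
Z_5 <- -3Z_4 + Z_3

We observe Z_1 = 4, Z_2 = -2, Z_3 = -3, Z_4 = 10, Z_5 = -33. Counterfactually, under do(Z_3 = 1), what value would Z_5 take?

-17

do(Z_3=1) replaces the equation Z_3 <- -3 if Z_1 >= 3 else 1 with the constant Z_3 = 1.
Z_4 = -2Z_2 - Z_3 + 3  [with Z_2=-2, Z_3=1]  = 6
Z_5 = -3Z_4 + Z_3  [with Z_4=6, Z_3=1]  = -17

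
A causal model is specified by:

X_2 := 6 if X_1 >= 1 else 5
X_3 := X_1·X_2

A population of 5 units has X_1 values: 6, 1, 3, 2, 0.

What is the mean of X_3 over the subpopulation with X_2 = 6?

E[X_3|X_2=6] averages over only the 4 units with X_2=6 (X_1 = 6, 1, 3, 2): X_3 = 36, 6, 18, 12, mean 18.

18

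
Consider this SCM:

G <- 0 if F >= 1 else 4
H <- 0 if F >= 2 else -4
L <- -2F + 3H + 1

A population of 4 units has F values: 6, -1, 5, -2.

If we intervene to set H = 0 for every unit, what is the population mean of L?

-3

The intervention sets H=0 in all 4 units regardless of F. Recomputing L per unit gives -11, 3, -9, 5; average -3.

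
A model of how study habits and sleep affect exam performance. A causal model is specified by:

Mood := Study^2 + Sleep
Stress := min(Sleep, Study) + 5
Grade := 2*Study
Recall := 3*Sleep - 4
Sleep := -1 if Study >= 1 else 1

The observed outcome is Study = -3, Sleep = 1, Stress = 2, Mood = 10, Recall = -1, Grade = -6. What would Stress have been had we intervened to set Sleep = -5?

0

The intervention breaks the incoming arrows to Sleep: Sleep := -1 if Study >= 1 else 1 no longer applies, and Sleep = -5.
Stress = min(Sleep, Study) + 5  [with Sleep=-5, Study=-3]  = 0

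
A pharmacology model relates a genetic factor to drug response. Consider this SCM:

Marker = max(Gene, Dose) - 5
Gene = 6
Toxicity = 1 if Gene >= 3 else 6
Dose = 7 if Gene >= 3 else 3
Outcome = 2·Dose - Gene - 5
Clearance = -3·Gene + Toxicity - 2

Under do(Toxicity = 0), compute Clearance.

-20

Intervening sets Toxicity = 0 and removes its equation (Toxicity = 1 if Gene >= 3 else 6).
Clearance = -3·Gene + Toxicity - 2  [with Gene=6, Toxicity=0]  = -20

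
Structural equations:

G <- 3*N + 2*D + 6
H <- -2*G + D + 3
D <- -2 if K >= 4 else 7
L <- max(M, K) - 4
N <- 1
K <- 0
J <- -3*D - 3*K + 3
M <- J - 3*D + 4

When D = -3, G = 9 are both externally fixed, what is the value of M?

Setting D = -3, G = 9 by intervention discards those variables' equations.
J = -3*D - 3*K + 3  [with D=-3, K=0]  = 12
M = J - 3*D + 4  [with J=12, D=-3]  = 25

25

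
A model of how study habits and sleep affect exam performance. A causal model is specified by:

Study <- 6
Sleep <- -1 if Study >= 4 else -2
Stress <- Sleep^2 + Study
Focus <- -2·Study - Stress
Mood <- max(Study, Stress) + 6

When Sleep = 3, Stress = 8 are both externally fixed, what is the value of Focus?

Setting Sleep = 3, Stress = 8 by intervention discards those variables' equations.
Focus = -2·Study - Stress  [with Study=6, Stress=8]  = -20

-20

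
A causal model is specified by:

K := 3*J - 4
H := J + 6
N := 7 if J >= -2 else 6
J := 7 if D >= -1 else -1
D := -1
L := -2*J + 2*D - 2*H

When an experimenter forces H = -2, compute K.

The intervention breaks the incoming arrows to H: H := J + 6 no longer applies, and H = -2.
No directed path runs from H to K, so K keeps its natural value.
J = 7 if D >= -1 else -1  [with D=-1]  = 7
K = 3*J - 4  [with J=7]  = 17

17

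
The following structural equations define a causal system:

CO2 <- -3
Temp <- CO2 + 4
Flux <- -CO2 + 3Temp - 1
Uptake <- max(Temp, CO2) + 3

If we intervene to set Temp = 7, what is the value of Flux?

The intervention breaks the incoming arrows to Temp: Temp <- CO2 + 4 no longer applies, and Temp = 7.
Flux = -CO2 + 3Temp - 1  [with CO2=-3, Temp=7]  = 23

23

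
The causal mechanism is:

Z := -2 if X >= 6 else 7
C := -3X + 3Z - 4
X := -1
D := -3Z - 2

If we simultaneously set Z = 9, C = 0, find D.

-29

The joint intervention fixes Z = 9, C = 0, removing each variable's own equation.
D = -3Z - 2  [with Z=9]  = -29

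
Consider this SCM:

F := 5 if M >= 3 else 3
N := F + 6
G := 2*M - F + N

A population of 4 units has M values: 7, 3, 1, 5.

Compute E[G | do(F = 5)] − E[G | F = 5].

-2

do(F=5) breaks F's dependence on M. With F=5 fixed, G across the units is 20, 12, 8, 16, mean 14.
Conditioning on F=5 selects the 3 unit(s) with M ∈ {7, 3, 5}. Their G values: 20, 12, 16. Mean = 16.
Difference = 14 − 16 = -2.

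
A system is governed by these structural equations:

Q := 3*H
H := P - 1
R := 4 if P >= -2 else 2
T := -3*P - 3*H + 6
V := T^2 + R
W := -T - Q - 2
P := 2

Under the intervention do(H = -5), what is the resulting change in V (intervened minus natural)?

216

Under do(H=-5), the mechanism H := P - 1 is discarded; H is fixed at -5.
T = -3*P - 3*H + 6  [with P=2, H=-5]  = 15
R = 4 if P >= -2 else 2  [with P=2]  = 4
V = T^2 + R  [with T=15, R=4]  = 229
Without intervention: H = P - 1  [with P=2]  = 1; T = -3*P - 3*H + 6  [with P=2, H=1]  = -3; R = 4 if P >= -2 else 2  [with P=2]  = 4; V = T^2 + R  [with T=-3, R=4]  = 13.
Change = 229 − 13 = 216.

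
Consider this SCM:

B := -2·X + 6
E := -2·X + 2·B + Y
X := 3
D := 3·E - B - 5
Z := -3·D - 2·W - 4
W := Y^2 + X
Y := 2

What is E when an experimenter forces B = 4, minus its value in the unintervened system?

The intervention breaks the incoming arrows to B: B := -2·X + 6 no longer applies, and B = 4.
E = -2·X + 2·B + Y  [with X=3, B=4, Y=2]  = 4
Without intervention: B = -2·X + 6  [with X=3]  = 0; E = -2·X + 2·B + Y  [with X=3, B=0, Y=2]  = -4.
Change = 4 − (-4) = 8.

8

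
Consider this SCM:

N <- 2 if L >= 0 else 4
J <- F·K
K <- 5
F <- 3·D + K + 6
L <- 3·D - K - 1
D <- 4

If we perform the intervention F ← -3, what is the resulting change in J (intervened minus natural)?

The intervention breaks the incoming arrows to F: F <- 3·D + K + 6 no longer applies, and F = -3.
J = F·K  [with F=-3, K=5]  = -15
Without intervention: F = 3·D + K + 6  [with D=4, K=5]  = 23; J = F·K  [with F=23, K=5]  = 115.
Change = -15 − 115 = -130.

-130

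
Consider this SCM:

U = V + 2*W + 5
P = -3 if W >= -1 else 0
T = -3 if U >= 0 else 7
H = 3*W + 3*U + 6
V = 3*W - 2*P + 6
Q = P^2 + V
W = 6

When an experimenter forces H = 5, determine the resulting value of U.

47

Under do(H=5), the mechanism H = 3*W + 3*U + 6 is discarded; H is fixed at 5.
Since U is not a descendant of the intervened variable, it is unaffected.
P = -3 if W >= -1 else 0  [with W=6]  = -3
V = 3*W - 2*P + 6  [with W=6, P=-3]  = 30
U = V + 2*W + 5  [with V=30, W=6]  = 47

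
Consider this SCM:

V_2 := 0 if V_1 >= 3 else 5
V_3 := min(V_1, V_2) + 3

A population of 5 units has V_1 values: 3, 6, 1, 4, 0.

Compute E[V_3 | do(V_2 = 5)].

5.6

Under do(V_2=5), V_2's equation is replaced by V_2=5 for every unit. Per-unit V_3: 6, 8, 4, 7, 3. Mean = 5.6.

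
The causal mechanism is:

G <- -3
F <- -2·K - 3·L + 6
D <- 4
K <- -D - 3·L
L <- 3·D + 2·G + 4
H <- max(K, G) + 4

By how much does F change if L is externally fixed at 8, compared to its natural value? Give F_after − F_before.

-6

The intervention breaks the incoming arrows to L: L <- 3·D + 2·G + 4 no longer applies, and L = 8.
K = -D - 3·L  [with D=4, L=8]  = -28
F = -2·K - 3·L + 6  [with K=-28, L=8]  = 38
Without intervention: L = 3·D + 2·G + 4  [with D=4, G=-3]  = 10; K = -D - 3·L  [with D=4, L=10]  = -34; F = -2·K - 3·L + 6  [with K=-34, L=10]  = 44.
Change = 38 − 44 = -6.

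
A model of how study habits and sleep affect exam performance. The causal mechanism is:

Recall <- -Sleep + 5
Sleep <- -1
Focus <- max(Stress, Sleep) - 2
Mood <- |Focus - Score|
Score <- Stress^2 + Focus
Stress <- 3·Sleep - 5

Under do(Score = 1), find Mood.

Intervening sets Score = 1 and removes its equation (Score <- Stress^2 + Focus).
Stress = 3·Sleep - 5  [with Sleep=-1]  = -8
Focus = max(Stress, Sleep) - 2  [with Stress=-8, Sleep=-1]  = -3
Mood = |Focus - Score|  [with Focus=-3, Score=1]  = 4

4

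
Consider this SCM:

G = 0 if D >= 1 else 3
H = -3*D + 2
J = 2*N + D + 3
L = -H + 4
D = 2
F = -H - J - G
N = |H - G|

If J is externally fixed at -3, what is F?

7

The intervention breaks the incoming arrows to J: J = 2*N + D + 3 no longer applies, and J = -3.
G = 0 if D >= 1 else 3  [with D=2]  = 0
H = -3*D + 2  [with D=2]  = -4
F = -H - J - G  [with H=-4, J=-3, G=0]  = 7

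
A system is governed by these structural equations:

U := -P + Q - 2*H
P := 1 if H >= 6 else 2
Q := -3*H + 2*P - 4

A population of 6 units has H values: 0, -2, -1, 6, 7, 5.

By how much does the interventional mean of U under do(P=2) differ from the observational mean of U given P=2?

-10

Every unit gets P=2 under the intervention. U values become -2, 8, 3, -32, -37, -27; E[U|do(P=2)] = -14.5.
Observing P=2 restricts to units where P's equation naturally yields 2: H ∈ {0, -2, -1, 5}. In that subpopulation U = -2, 8, 3, -27, mean -4.5.
Difference = -14.5 − (-4.5) = -10.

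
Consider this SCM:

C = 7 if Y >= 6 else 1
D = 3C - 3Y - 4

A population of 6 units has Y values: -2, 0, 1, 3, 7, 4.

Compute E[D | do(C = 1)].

-7.5

Every unit gets C=1 under the intervention. D values become 5, -1, -4, -10, -22, -13; E[D|do(C=1)] = -7.5.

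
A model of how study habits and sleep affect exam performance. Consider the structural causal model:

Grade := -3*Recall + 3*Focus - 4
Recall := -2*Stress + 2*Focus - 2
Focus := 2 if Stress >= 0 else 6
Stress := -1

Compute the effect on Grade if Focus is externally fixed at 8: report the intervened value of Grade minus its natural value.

Under do(Focus=8), the mechanism Focus := 2 if Stress >= 0 else 6 is discarded; Focus is fixed at 8.
Recall = -2*Stress + 2*Focus - 2  [with Stress=-1, Focus=8]  = 16
Grade = -3*Recall + 3*Focus - 4  [with Recall=16, Focus=8]  = -28
Without intervention: Focus = 2 if Stress >= 0 else 6  [with Stress=-1]  = 6; Recall = -2*Stress + 2*Focus - 2  [with Stress=-1, Focus=6]  = 12; Grade = -3*Recall + 3*Focus - 4  [with Recall=12, Focus=6]  = -22.
Change = -28 − (-22) = -6.

-6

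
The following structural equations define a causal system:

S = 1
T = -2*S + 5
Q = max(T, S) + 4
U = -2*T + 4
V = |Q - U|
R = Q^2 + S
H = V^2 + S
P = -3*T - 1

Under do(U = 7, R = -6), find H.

Setting U = 7, R = -6 by intervention discards those variables' equations.
T = -2*S + 5  [with S=1]  = 3
Q = max(T, S) + 4  [with T=3, S=1]  = 7
V = |Q - U|  [with Q=7, U=7]  = 0
H = V^2 + S  [with V=0, S=1]  = 1

1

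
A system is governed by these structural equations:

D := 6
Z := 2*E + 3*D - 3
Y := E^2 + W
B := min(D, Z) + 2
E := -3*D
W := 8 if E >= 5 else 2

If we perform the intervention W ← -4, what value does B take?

Under do(W=-4), the mechanism W := 8 if E >= 5 else 2 is discarded; W is fixed at -4.
Since B is not a descendant of the intervened variable, it is unaffected.
E = -3*D  [with D=6]  = -18
Z = 2*E + 3*D - 3  [with E=-18, D=6]  = -21
B = min(D, Z) + 2  [with D=6, Z=-21]  = -19

-19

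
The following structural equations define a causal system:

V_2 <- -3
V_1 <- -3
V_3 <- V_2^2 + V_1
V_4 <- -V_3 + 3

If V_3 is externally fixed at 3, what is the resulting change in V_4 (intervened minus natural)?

The intervention breaks the incoming arrows to V_3: V_3 <- V_2^2 + V_1 no longer applies, and V_3 = 3.
V_4 = -V_3 + 3  [with V_3=3]  = 0
Without intervention: V_3 = V_2^2 + V_1  [with V_2=-3, V_1=-3]  = 6; V_4 = -V_3 + 3  [with V_3=6]  = -3.
Change = 0 − (-3) = 3.

3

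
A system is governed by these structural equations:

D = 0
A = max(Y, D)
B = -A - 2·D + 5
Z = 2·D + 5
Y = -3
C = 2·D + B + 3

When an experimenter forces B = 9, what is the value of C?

12

Intervening sets B = 9 and removes its equation (B = -A - 2·D + 5).
C = 2·D + B + 3  [with D=0, B=9]  = 12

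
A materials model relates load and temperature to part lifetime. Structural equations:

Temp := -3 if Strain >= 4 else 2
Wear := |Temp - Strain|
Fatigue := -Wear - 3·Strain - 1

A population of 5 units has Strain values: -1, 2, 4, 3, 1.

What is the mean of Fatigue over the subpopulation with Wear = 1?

Conditioning on Wear=1 selects the 2 unit(s) with Strain ∈ {3, 1}. Their Fatigue values: -11, -5. Mean = -8.

-8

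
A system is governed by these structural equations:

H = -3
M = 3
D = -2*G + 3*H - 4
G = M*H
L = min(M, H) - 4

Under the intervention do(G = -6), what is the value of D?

-1

Intervening sets G = -6 and removes its equation (G = M*H).
D = -2*G + 3*H - 4  [with G=-6, H=-3]  = -1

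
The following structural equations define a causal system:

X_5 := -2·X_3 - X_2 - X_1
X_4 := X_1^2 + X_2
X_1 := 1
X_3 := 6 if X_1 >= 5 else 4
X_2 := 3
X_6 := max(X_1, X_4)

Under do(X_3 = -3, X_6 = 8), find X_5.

2

The joint intervention fixes X_3 = -3, X_6 = 8, removing each variable's own equation.
X_5 = -2·X_3 - X_2 - X_1  [with X_3=-3, X_2=3, X_1=1]  = 2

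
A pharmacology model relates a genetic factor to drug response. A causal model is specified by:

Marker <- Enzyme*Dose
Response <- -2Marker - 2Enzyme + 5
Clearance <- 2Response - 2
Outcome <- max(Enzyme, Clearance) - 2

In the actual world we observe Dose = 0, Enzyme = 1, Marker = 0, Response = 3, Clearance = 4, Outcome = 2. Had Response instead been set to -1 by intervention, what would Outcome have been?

-1

Under do(Response=-1), the mechanism Response <- -2Marker - 2Enzyme + 5 is discarded; Response is fixed at -1.
Clearance = 2Response - 2  [with Response=-1]  = -4
Outcome = max(Enzyme, Clearance) - 2  [with Enzyme=1, Clearance=-4]  = -1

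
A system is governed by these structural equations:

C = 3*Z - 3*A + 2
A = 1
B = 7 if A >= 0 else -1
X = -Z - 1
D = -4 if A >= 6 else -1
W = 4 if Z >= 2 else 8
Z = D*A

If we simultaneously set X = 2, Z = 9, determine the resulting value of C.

26

Setting X = 2, Z = 9 by intervention discards those variables' equations.
C = 3*Z - 3*A + 2  [with Z=9, A=1]  = 26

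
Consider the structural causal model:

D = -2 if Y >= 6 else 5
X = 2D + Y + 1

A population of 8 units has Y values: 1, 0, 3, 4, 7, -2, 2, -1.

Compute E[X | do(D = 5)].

12.75

Every unit gets D=5 under the intervention. X values become 12, 11, 14, 15, 18, 9, 13, 10; E[X|do(D=5)] = 12.75.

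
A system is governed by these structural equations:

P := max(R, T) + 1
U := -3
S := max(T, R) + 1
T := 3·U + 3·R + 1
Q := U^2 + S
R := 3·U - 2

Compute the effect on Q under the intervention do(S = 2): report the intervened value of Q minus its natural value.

12

Intervening sets S = 2 and removes its equation (S := max(T, R) + 1).
Q = U^2 + S  [with U=-3, S=2]  = 11
Without intervention: R = 3·U - 2  [with U=-3]  = -11; T = 3·U + 3·R + 1  [with U=-3, R=-11]  = -41; S = max(T, R) + 1  [with T=-41, R=-11]  = -10; Q = U^2 + S  [with U=-3, S=-10]  = -1.
Change = 11 − (-1) = 12.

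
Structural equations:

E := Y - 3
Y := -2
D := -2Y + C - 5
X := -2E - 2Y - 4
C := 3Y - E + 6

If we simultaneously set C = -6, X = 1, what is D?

The joint intervention fixes C = -6, X = 1, removing each variable's own equation.
D = -2Y + C - 5  [with Y=-2, C=-6]  = -7

-7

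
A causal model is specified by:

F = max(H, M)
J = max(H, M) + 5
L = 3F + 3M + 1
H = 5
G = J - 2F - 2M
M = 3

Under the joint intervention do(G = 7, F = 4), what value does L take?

Setting G = 7, F = 4 by intervention discards those variables' equations.
L = 3F + 3M + 1  [with F=4, M=3]  = 22

22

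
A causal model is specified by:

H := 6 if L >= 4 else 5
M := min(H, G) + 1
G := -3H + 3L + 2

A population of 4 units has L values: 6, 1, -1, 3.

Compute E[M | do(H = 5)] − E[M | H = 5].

3.75

do(H=5) breaks H's dependence on L. With H=5 fixed, M across the units is 6, -9, -15, -3, mean -5.25.
E[M|H=5] averages over only the 3 units with H=5 (L = 1, -1, 3): M = -9, -15, -3, mean -9.
Difference = -5.25 − (-9) = 3.75.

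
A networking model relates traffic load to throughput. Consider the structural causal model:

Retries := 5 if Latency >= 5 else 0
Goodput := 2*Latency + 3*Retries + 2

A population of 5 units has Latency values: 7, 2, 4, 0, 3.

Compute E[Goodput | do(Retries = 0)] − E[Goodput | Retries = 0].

Every unit gets Retries=0 under the intervention. Goodput values become 16, 6, 10, 2, 8; E[Goodput|do(Retries=0)] = 8.4.
Observing Retries=0 restricts to units where Retries's equation naturally yields 0: Latency ∈ {2, 4, 0, 3}. In that subpopulation Goodput = 6, 10, 2, 8, mean 6.5.
Difference = 8.4 − 6.5 = 1.9.

1.9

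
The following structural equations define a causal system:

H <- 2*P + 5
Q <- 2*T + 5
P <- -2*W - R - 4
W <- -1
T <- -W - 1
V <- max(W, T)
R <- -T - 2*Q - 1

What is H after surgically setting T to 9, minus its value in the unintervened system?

90

Under do(T=9), the mechanism T <- -W - 1 is discarded; T is fixed at 9.
Q = 2*T + 5  [with T=9]  = 23
R = -T - 2*Q - 1  [with T=9, Q=23]  = -56
P = -2*W - R - 4  [with W=-1, R=-56]  = 54
H = 2*P + 5  [with P=54]  = 113
Without intervention: T = -W - 1  [with W=-1]  = 0; Q = 2*T + 5  [with T=0]  = 5; R = -T - 2*Q - 1  [with T=0, Q=5]  = -11; P = -2*W - R - 4  [with W=-1, R=-11]  = 9; H = 2*P + 5  [with P=9]  = 23.
Change = 113 − 23 = 90.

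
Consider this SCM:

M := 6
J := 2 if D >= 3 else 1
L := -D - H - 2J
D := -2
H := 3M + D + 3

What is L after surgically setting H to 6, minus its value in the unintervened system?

do(H=6) replaces the equation H := 3M + D + 3 with the constant H = 6.
J = 2 if D >= 3 else 1  [with D=-2]  = 1
L = -D - H - 2J  [with D=-2, H=6, J=1]  = -6
Without intervention: H = 3M + D + 3  [with M=6, D=-2]  = 19; J = 2 if D >= 3 else 1  [with D=-2]  = 1; L = -D - H - 2J  [with D=-2, H=19, J=1]  = -19.
Change = -6 − (-19) = 13.

13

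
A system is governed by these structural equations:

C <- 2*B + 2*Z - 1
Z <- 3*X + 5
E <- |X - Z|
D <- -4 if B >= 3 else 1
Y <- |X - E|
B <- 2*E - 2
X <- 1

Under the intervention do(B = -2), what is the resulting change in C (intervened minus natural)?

Intervening sets B = -2 and removes its equation (B <- 2*E - 2).
Z = 3*X + 5  [with X=1]  = 8
C = 2*B + 2*Z - 1  [with B=-2, Z=8]  = 11
Without intervention: Z = 3*X + 5  [with X=1]  = 8; E = |X - Z|  [with X=1, Z=8]  = 7; B = 2*E - 2  [with E=7]  = 12; C = 2*B + 2*Z - 1  [with B=12, Z=8]  = 39.
Change = 11 − 39 = -28.

-28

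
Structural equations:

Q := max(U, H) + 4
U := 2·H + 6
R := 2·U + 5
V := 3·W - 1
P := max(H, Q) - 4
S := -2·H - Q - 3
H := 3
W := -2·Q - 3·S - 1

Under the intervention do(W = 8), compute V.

Under do(W=8), the mechanism W := -2·Q - 3·S - 1 is discarded; W is fixed at 8.
V = 3·W - 1  [with W=8]  = 23

23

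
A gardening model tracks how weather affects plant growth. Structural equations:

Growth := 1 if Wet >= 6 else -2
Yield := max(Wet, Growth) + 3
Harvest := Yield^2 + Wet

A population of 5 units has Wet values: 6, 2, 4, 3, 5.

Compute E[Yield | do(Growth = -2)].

7

do(Growth=-2) breaks Growth's dependence on Wet. With Growth=-2 fixed, Yield across the units is 9, 5, 7, 6, 8, mean 7.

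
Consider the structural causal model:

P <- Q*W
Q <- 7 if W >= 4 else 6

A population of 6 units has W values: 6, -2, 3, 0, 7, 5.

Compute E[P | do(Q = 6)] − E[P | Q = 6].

17

Under do(Q=6), Q's equation is replaced by Q=6 for every unit. Per-unit P: 36, -12, 18, 0, 42, 30. Mean = 19.
Conditioning on Q=6 selects the 3 unit(s) with W ∈ {-2, 3, 0}. Their P values: -12, 18, 0. Mean = 2.
Difference = 19 − 2 = 17.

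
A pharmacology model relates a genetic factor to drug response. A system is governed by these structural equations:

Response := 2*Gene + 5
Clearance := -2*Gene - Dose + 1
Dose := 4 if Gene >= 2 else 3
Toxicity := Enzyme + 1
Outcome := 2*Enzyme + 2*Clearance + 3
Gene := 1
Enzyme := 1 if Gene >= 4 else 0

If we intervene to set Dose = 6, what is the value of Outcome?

Under do(Dose=6), the mechanism Dose := 4 if Gene >= 2 else 3 is discarded; Dose is fixed at 6.
Enzyme = 1 if Gene >= 4 else 0  [with Gene=1]  = 0
Clearance = -2*Gene - Dose + 1  [with Gene=1, Dose=6]  = -7
Outcome = 2*Enzyme + 2*Clearance + 3  [with Enzyme=0, Clearance=-7]  = -11

-11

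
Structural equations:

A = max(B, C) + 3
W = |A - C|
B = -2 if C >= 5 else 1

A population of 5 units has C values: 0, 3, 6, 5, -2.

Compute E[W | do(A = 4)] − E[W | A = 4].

The intervention sets A=4 in all 5 units regardless of C. Recomputing W per unit gives 4, 1, 2, 1, 6; average 2.8.
Conditioning on A=4 selects the 2 unit(s) with C ∈ {0, -2}. Their W values: 4, 6. Mean = 5.
Difference = 2.8 − 5 = -2.2.

-2.2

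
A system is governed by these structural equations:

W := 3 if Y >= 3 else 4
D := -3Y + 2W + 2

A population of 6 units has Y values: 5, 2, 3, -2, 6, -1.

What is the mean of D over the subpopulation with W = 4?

Conditioning on W=4 selects the 3 unit(s) with Y ∈ {2, -2, -1}. Their D values: 4, 16, 13. Mean = 11.

11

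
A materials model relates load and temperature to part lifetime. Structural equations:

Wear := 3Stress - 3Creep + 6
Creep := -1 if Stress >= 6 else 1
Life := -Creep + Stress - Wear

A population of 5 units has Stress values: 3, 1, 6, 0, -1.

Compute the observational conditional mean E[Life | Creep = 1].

-5.5

Conditioning on Creep=1 selects the 4 unit(s) with Stress ∈ {3, 1, 0, -1}. Their Life values: -10, -6, -4, -2. Mean = -5.5.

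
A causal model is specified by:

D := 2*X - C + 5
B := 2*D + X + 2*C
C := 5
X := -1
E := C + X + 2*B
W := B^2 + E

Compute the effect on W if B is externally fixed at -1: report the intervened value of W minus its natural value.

-36

Under do(B=-1), the mechanism B := 2*D + X + 2*C is discarded; B is fixed at -1.
E = C + X + 2*B  [with C=5, X=-1, B=-1]  = 2
W = B^2 + E  [with B=-1, E=2]  = 3
Without intervention: D = 2*X - C + 5  [with X=-1, C=5]  = -2; B = 2*D + X + 2*C  [with D=-2, X=-1, C=5]  = 5; E = C + X + 2*B  [with C=5, X=-1, B=5]  = 14; W = B^2 + E  [with B=5, E=14]  = 39.
Change = 3 − 39 = -36.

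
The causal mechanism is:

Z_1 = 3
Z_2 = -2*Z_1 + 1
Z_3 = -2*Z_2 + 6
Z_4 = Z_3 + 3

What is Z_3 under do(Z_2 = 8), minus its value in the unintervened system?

-26

The intervention breaks the incoming arrows to Z_2: Z_2 = -2*Z_1 + 1 no longer applies, and Z_2 = 8.
Z_3 = -2*Z_2 + 6  [with Z_2=8]  = -10
Without intervention: Z_2 = -2*Z_1 + 1  [with Z_1=3]  = -5; Z_3 = -2*Z_2 + 6  [with Z_2=-5]  = 16.
Change = -10 − 16 = -26.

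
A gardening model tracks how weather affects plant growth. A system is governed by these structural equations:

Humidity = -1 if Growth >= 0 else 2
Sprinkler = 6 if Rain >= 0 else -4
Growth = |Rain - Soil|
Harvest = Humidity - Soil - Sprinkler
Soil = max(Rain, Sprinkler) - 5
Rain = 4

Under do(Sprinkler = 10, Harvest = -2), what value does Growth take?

1

The joint intervention fixes Sprinkler = 10, Harvest = -2, removing each variable's own equation.
Soil = max(Rain, Sprinkler) - 5  [with Rain=4, Sprinkler=10]  = 5
Growth = |Rain - Soil|  [with Rain=4, Soil=5]  = 1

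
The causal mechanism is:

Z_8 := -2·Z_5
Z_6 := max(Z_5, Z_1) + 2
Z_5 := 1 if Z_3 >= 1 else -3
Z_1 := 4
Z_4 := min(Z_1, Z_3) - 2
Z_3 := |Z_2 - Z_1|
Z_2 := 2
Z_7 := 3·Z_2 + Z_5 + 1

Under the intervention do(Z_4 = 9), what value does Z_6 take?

6

Under do(Z_4=9), the mechanism Z_4 := min(Z_1, Z_3) - 2 is discarded; Z_4 is fixed at 9.
Since Z_6 is not a descendant of the intervened variable, it is unaffected.
Z_3 = |Z_2 - Z_1|  [with Z_2=2, Z_1=4]  = 2
Z_5 = 1 if Z_3 >= 1 else -3  [with Z_3=2]  = 1
Z_6 = max(Z_5, Z_1) + 2  [with Z_5=1, Z_1=4]  = 6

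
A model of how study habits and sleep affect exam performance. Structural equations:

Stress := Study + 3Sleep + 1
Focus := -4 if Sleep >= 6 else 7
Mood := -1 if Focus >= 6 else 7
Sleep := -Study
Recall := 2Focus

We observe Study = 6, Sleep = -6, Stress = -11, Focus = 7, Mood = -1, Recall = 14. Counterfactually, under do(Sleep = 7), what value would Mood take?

7

do(Sleep=7) replaces the equation Sleep := -Study with the constant Sleep = 7.
Focus = -4 if Sleep >= 6 else 7  [with Sleep=7]  = -4
Mood = -1 if Focus >= 6 else 7  [with Focus=-4]  = 7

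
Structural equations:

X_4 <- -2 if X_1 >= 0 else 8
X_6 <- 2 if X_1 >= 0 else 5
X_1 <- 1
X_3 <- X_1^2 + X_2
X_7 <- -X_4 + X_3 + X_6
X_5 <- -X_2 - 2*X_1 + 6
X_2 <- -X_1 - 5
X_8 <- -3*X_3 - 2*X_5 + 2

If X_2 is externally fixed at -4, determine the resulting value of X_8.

-5

do(X_2=-4) replaces the equation X_2 <- -X_1 - 5 with the constant X_2 = -4.
X_3 = X_1^2 + X_2  [with X_1=1, X_2=-4]  = -3
X_5 = -X_2 - 2*X_1 + 6  [with X_2=-4, X_1=1]  = 8
X_8 = -3*X_3 - 2*X_5 + 2  [with X_3=-3, X_5=8]  = -5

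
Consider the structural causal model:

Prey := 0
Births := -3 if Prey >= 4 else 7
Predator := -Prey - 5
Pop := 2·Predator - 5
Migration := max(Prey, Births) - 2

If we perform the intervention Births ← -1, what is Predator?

Under do(Births=-1), the mechanism Births := -3 if Prey >= 4 else 7 is discarded; Births is fixed at -1.
Since Predator is not a descendant of the intervened variable, it is unaffected.
Predator = -Prey - 5  [with Prey=0]  = -5

-5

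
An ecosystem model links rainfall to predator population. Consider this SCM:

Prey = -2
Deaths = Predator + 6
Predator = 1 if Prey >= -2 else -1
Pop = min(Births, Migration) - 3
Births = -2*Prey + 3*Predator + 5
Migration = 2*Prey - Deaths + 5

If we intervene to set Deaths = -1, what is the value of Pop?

-1

Under do(Deaths=-1), the mechanism Deaths = Predator + 6 is discarded; Deaths is fixed at -1.
Predator = 1 if Prey >= -2 else -1  [with Prey=-2]  = 1
Births = -2*Prey + 3*Predator + 5  [with Prey=-2, Predator=1]  = 12
Migration = 2*Prey - Deaths + 5  [with Prey=-2, Deaths=-1]  = 2
Pop = min(Births, Migration) - 3  [with Births=12, Migration=2]  = -1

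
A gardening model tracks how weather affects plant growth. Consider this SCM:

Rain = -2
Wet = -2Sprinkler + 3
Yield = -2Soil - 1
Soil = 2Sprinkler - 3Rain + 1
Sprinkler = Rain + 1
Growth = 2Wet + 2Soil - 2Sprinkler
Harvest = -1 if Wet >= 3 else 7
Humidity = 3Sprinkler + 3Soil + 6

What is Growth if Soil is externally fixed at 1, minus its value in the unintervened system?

do(Soil=1) replaces the equation Soil = 2Sprinkler - 3Rain + 1 with the constant Soil = 1.
Sprinkler = Rain + 1  [with Rain=-2]  = -1
Wet = -2Sprinkler + 3  [with Sprinkler=-1]  = 5
Growth = 2Wet + 2Soil - 2Sprinkler  [with Wet=5, Soil=1, Sprinkler=-1]  = 14
Without intervention: Sprinkler = Rain + 1  [with Rain=-2]  = -1; Soil = 2Sprinkler - 3Rain + 1  [with Sprinkler=-1, Rain=-2]  = 5; Wet = -2Sprinkler + 3  [with Sprinkler=-1]  = 5; Growth = 2Wet + 2Soil - 2Sprinkler  [with Wet=5, Soil=5, Sprinkler=-1]  = 22.
Change = 14 − 22 = -8.

-8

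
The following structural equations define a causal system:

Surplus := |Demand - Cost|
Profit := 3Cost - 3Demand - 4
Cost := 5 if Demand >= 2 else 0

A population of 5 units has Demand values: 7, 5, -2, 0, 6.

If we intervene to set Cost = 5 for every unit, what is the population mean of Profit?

The intervention sets Cost=5 in all 5 units regardless of Demand. Recomputing Profit per unit gives -10, -4, 17, 11, -7; average 1.4.

1.4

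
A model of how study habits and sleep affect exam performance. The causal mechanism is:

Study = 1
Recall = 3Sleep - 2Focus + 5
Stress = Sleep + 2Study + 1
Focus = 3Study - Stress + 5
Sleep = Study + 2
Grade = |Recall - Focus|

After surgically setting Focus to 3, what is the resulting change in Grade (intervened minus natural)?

Under do(Focus=3), the mechanism Focus = 3Study - Stress + 5 is discarded; Focus is fixed at 3.
Sleep = Study + 2  [with Study=1]  = 3
Recall = 3Sleep - 2Focus + 5  [with Sleep=3, Focus=3]  = 8
Grade = |Recall - Focus|  [with Recall=8, Focus=3]  = 5
Without intervention: Sleep = Study + 2  [with Study=1]  = 3; Stress = Sleep + 2Study + 1  [with Sleep=3, Study=1]  = 6; Focus = 3Study - Stress + 5  [with Study=1, Stress=6]  = 2; Recall = 3Sleep - 2Focus + 5  [with Sleep=3, Focus=2]  = 10; Grade = |Recall - Focus|  [with Recall=10, Focus=2]  = 8.
Change = 5 − 8 = -3.

-3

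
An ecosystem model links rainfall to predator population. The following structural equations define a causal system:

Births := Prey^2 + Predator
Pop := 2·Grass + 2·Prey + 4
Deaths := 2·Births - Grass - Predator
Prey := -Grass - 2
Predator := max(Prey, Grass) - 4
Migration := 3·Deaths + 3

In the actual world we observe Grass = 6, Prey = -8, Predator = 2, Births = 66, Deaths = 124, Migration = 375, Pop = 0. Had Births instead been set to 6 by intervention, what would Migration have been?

Under do(Births=6), the mechanism Births := Prey^2 + Predator is discarded; Births is fixed at 6.
Prey = -Grass - 2  [with Grass=6]  = -8
Predator = max(Prey, Grass) - 4  [with Prey=-8, Grass=6]  = 2
Deaths = 2·Births - Grass - Predator  [with Births=6, Grass=6, Predator=2]  = 4
Migration = 3·Deaths + 3  [with Deaths=4]  = 15

15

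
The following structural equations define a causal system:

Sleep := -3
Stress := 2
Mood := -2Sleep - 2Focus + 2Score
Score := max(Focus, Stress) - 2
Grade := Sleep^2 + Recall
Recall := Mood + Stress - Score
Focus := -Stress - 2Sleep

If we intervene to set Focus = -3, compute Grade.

23

The intervention breaks the incoming arrows to Focus: Focus := -Stress - 2Sleep no longer applies, and Focus = -3.
Score = max(Focus, Stress) - 2  [with Focus=-3, Stress=2]  = 0
Mood = -2Sleep - 2Focus + 2Score  [with Sleep=-3, Focus=-3, Score=0]  = 12
Recall = Mood + Stress - Score  [with Mood=12, Stress=2, Score=0]  = 14
Grade = Sleep^2 + Recall  [with Sleep=-3, Recall=14]  = 23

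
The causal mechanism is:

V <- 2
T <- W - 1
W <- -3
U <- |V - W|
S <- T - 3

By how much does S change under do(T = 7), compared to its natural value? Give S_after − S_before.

Intervening sets T = 7 and removes its equation (T <- W - 1).
S = T - 3  [with T=7]  = 4
Without intervention: T = W - 1  [with W=-3]  = -4; S = T - 3  [with T=-4]  = -7.
Change = 4 − (-7) = 11.

11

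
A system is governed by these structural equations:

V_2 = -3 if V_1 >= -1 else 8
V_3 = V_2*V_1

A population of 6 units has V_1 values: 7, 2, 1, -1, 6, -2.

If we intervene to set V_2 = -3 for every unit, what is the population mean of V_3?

-6.5

The intervention sets V_2=-3 in all 6 units regardless of V_1. Recomputing V_3 per unit gives -21, -6, -3, 3, -18, 6; average -6.5.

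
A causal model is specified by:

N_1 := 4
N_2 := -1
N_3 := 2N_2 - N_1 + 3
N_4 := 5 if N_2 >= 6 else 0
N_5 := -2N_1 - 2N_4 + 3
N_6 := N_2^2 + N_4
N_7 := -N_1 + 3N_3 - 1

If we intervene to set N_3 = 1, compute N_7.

The intervention breaks the incoming arrows to N_3: N_3 := 2N_2 - N_1 + 3 no longer applies, and N_3 = 1.
N_7 = -N_1 + 3N_3 - 1  [with N_1=4, N_3=1]  = -2

-2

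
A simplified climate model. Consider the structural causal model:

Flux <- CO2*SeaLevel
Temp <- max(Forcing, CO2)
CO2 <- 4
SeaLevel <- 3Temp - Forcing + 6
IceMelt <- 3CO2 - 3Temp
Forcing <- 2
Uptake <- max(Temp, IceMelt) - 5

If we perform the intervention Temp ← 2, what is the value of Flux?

The intervention breaks the incoming arrows to Temp: Temp <- max(Forcing, CO2) no longer applies, and Temp = 2.
SeaLevel = 3Temp - Forcing + 6  [with Temp=2, Forcing=2]  = 10
Flux = CO2*SeaLevel  [with CO2=4, SeaLevel=10]  = 40

40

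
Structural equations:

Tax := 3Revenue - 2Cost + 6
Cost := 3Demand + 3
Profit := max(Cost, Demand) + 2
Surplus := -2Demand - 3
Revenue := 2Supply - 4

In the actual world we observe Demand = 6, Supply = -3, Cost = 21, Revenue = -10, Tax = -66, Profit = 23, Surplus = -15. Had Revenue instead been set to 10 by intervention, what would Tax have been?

Intervening sets Revenue = 10 and removes its equation (Revenue := 2Supply - 4).
Cost = 3Demand + 3  [with Demand=6]  = 21
Tax = 3Revenue - 2Cost + 6  [with Revenue=10, Cost=21]  = -6

-6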